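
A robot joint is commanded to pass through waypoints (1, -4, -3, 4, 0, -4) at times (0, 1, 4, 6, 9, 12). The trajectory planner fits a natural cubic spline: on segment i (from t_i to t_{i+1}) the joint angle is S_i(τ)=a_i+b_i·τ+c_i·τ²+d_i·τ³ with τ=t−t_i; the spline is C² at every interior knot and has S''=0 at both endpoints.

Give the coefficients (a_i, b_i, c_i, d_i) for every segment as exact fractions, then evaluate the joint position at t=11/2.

Δ: Δ0=-5, Δ1=1/3, Δ2=7/2, Δ3=-4/3, Δ4=-4/3
row 1: diag=8, rhs=32; c'=3/8, d'=4
row 2: denom=10−3·3/8=71/8; d'=(19−3·4)/(71/8)=56/71
row 3: denom=10−2·16/71=678/71; d'=(-29−2·56/71)/(678/71)=-2171/678
row 4: denom=12−3·71/226=2499/226; d'=(0−3·-2171/678)/(2499/226)=2171/2499
back: M4=2171/2499
back: M3=-2171/678−71/226·2171/2499=-8684/2499
back: M2=56/71−16/71·-8684/2499=3928/2499
back: M1=4−3/8·3928/2499=2841/833
M: M0=0, M1=2841/833, M2=3928/2499, M3=-8684/2499, M4=2171/2499, M5=0
seg 0: a=1, c=M0/2=0, d=(M1−M0)/(6·1)=947/1666, b=Δ0−h0·(2M0+M1)/6=-9277/1666
seg 1: a=-4, c=M1/2=2841/1666, d=(M2−M1)/(6·3)=-4595/44982, b=Δ1−h1·(2M1+M2)/6=-3218/833
seg 2: a=-3, c=M2/2=1964/2499, d=(M3−M2)/(6·2)=-1051/2499, b=Δ2−h2·(2M2+M3)/6=6015/1666
seg 3: a=4, c=M3/2=-4342/2499, d=(M4−M3)/(6·3)=10855/44982, b=Δ3−h3·(2M3+M4)/6=1219/714
seg 4: a=0, c=M4/2=2171/4998, d=(M5−M4)/(6·3)=-2171/44982, b=Δ4−h4·(2M4+M5)/6=-5503/2499
t_q=11/2 → seg 2, τ=3/2; S=-3+6015/1666·τ+1964/2499·τ²+-1051/2499·τ³=18423/6664

  seg 0: a=1 b=-9277/1666 c=0 d=947/1666
  seg 1: a=-4 b=-3218/833 c=2841/1666 d=-4595/44982
  seg 2: a=-3 b=6015/1666 c=1964/2499 d=-1051/2499
  seg 3: a=4 b=1219/714 c=-4342/2499 d=10855/44982
  seg 4: a=0 b=-5503/2499 c=2171/4998 d=-2171/44982
S(11/2) = 18423/6664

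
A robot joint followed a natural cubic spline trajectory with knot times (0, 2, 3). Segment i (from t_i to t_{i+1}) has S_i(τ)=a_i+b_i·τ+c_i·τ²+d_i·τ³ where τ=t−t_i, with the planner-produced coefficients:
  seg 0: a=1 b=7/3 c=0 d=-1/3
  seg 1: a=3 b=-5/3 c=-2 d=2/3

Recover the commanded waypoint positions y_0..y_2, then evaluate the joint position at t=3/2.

y_0=1 y_1=3 y_2=0
S(3/2) = 27/8

y_0 = S_0(0) = a_0 = 1
y_1 = S_1(0) = a_1 = 3
y_2 = S_1(1) = 0
t_q=3/2 is in segment 0 (τ=3/2); S_0(τ)=27/8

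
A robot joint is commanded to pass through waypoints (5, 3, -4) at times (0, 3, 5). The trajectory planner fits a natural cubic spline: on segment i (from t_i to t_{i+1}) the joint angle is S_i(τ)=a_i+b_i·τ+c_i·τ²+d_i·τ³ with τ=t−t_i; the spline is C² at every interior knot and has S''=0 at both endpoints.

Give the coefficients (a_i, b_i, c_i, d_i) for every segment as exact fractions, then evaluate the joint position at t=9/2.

Δ: Δ0=-2/3, Δ1=-7/2
row 1: diag=10, rhs=-17; c'=1/5, d'=-17/10
back: M1=-17/10
M: M0=0, M1=-17/10, M2=0
seg 0: a=5, c=M0/2=0, d=(M1−M0)/(6·3)=-17/180, b=Δ0−h0·(2M0+M1)/6=11/60
seg 1: a=3, c=M1/2=-17/20, d=(M2−M1)/(6·2)=17/120, b=Δ1−h1·(2M1+M2)/6=-71/30
t_q=9/2 → seg 1, τ=3/2; S=3+-71/30·τ+-17/20·τ²+17/120·τ³=-127/64

  seg 0: a=5 b=11/60 c=0 d=-17/180
  seg 1: a=3 b=-71/30 c=-17/20 d=17/120
S(9/2) = -127/64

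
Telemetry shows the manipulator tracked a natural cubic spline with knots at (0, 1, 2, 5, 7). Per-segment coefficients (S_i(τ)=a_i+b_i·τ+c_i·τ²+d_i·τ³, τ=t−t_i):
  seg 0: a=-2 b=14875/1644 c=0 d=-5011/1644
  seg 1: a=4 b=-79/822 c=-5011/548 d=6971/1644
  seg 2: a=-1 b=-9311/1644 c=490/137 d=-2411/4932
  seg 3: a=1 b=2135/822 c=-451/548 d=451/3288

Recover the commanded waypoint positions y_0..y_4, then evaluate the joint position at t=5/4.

y_0 = S_0(0) = a_0 = -2
y_1 = S_1(0) = a_1 = 4
y_2 = S_2(0) = a_2 = -1
y_3 = S_3(0) = a_3 = 1
y_4 = S_3(2) = 4
t_q=5/4 is in segment 1 (τ=1/4); S_1(τ)=121725/35072

y_0=-2 y_1=4 y_2=-1 y_3=1 y_4=4
S(5/4) = 121725/35072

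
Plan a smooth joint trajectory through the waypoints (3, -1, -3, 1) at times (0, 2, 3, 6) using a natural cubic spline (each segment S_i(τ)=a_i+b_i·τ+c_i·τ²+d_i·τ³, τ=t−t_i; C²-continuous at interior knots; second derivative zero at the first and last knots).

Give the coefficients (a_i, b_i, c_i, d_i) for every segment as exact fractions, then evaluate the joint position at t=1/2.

  seg 0: a=3 b=-262/141 c=0 d=-5/141
  seg 1: a=-1 b=-322/141 c=-10/47 d=70/141
  seg 2: a=-3 b=-172/141 c=60/47 d=-20/141
S(1/2) = 777/376

Δ: Δ0=-2, Δ1=-2, Δ2=4/3
row 1: diag=6, rhs=0; c'=1/6, d'=0
row 2: denom=8−1·1/6=47/6; d'=(20−1·0)/(47/6)=120/47
back: M2=120/47
back: M1=0−1/6·120/47=-20/47
M: M0=0, M1=-20/47, M2=120/47, M3=0
seg 0: a=3, c=M0/2=0, d=(M1−M0)/(6·2)=-5/141, b=Δ0−h0·(2M0+M1)/6=-262/141
seg 1: a=-1, c=M1/2=-10/47, d=(M2−M1)/(6·1)=70/141, b=Δ1−h1·(2M1+M2)/6=-322/141
seg 2: a=-3, c=M2/2=60/47, d=(M3−M2)/(6·3)=-20/141, b=Δ2−h2·(2M2+M3)/6=-172/141
t_q=1/2 → seg 0, τ=1/2; S=3+-262/141·τ+0·τ²+-5/141·τ³=777/376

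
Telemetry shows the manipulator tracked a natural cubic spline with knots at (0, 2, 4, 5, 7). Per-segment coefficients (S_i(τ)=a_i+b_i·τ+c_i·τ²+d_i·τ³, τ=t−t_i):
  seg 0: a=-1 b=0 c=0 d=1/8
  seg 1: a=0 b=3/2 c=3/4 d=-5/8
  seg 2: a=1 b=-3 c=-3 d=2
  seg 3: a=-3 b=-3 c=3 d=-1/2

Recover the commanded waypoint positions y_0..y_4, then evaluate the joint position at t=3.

y_0 = S_0(0) = a_0 = -1
y_1 = S_1(0) = a_1 = 0
y_2 = S_2(0) = a_2 = 1
y_3 = S_3(0) = a_3 = -3
y_4 = S_3(2) = -1
t_q=3 is in segment 1 (τ=1); S_1(τ)=13/8

y_0=-1 y_1=0 y_2=1 y_3=-3 y_4=-1
S(3) = 13/8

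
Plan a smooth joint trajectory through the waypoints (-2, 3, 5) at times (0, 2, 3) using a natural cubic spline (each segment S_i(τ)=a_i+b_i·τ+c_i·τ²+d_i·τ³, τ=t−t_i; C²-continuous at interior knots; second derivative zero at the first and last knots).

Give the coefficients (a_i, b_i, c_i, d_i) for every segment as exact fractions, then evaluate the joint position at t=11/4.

Δ: Δ0=5/2, Δ1=2
row 1: diag=6, rhs=-3; c'=1/6, d'=-1/2
back: M1=-1/2
M: M0=0, M1=-1/2, M2=0
seg 0: a=-2, c=M0/2=0, d=(M1−M0)/(6·2)=-1/24, b=Δ0−h0·(2M0+M1)/6=8/3
seg 1: a=3, c=M1/2=-1/4, d=(M2−M1)/(6·1)=1/12, b=Δ1−h1·(2M1+M2)/6=13/6
t_q=11/4 → seg 1, τ=3/4; S=3+13/6·τ+-1/4·τ²+1/12·τ³=1157/256

  seg 0: a=-2 b=8/3 c=0 d=-1/24
  seg 1: a=3 b=13/6 c=-1/4 d=1/12
S(11/4) = 1157/256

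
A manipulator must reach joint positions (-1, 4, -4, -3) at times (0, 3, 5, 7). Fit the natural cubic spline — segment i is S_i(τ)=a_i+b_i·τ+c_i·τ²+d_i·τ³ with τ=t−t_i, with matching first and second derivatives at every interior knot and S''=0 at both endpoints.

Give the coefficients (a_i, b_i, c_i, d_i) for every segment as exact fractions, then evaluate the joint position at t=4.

  seg 0: a=-1 b=869/228 c=0 d=-163/684
  seg 1: a=4 b=-299/114 c=-163/76 d=83/114
  seg 2: a=-4 b=-281/114 c=169/76 d=-169/456
S(4) = -3/76

Δ: Δ0=5/3, Δ1=-4, Δ2=1/2
row 1: diag=10, rhs=-34; c'=1/5, d'=-17/5
row 2: denom=8−2·1/5=38/5; d'=(27−2·-17/5)/(38/5)=169/38
back: M2=169/38
back: M1=-17/5−1/5·169/38=-163/38
M: M0=0, M1=-163/38, M2=169/38, M3=0
seg 0: a=-1, c=M0/2=0, d=(M1−M0)/(6·3)=-163/684, b=Δ0−h0·(2M0+M1)/6=869/228
seg 1: a=4, c=M1/2=-163/76, d=(M2−M1)/(6·2)=83/114, b=Δ1−h1·(2M1+M2)/6=-299/114
seg 2: a=-4, c=M2/2=169/76, d=(M3−M2)/(6·2)=-169/456, b=Δ2−h2·(2M2+M3)/6=-281/114
t_q=4 → seg 1, τ=1; S=4+-299/114·τ+-163/76·τ²+83/114·τ³=-3/76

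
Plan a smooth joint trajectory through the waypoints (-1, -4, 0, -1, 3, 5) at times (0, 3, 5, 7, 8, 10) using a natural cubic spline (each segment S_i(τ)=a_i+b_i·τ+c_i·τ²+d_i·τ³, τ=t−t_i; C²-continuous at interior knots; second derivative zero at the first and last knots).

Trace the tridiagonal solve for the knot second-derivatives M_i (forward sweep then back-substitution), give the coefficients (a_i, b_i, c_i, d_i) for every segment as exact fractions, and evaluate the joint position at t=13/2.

Δ: Δ0=-1, Δ1=2, Δ2=-1/2, Δ3=4, Δ4=1
row 1: diag=10, rhs=18; c'=1/5, d'=9/5
row 2: denom=8−2·1/5=38/5; d'=(-15−2·9/5)/(38/5)=-93/38
row 3: denom=6−2·5/19=104/19; d'=(27−2·-93/38)/(104/19)=303/52
row 4: denom=6−1·19/104=605/104; d'=(-18−1·303/52)/(605/104)=-2478/605
back: M4=-2478/605
back: M3=303/52−19/104·-2478/605=3978/605
back: M2=-93/38−5/19·3978/605=-1011/242
back: M1=9/5−1/5·-1011/242=3189/1210
M: M0=0, M1=3189/1210, M2=-1011/242, M3=3978/605, M4=-2478/605, M5=0
seg 0: a=-1, c=M0/2=0, d=(M1−M0)/(6·3)=1063/7260, b=Δ0−h0·(2M0+M1)/6=-5609/2420
seg 1: a=-4, c=M1/2=3189/2420, d=(M2−M1)/(6·2)=-687/1210, b=Δ1−h1·(2M1+M2)/6=1979/1210
seg 2: a=0, c=M2/2=-1011/484, d=(M3−M2)/(6·2)=4337/4840, b=Δ2−h2·(2M2+M3)/6=113/1210
seg 3: a=-1, c=M3/2=1989/605, d=(M4−M3)/(6·1)=-1076/605, b=Δ3−h3·(2M3+M4)/6=137/55
seg 4: a=3, c=M4/2=-1239/605, d=(M5−M4)/(6·2)=413/1210, b=Δ4−h4·(2M4+M5)/6=2257/605
t_q=13/2 → seg 2, τ=3/2; S=0+113/1210·τ+-1011/484·τ²+4337/4840·τ³=-59457/38720

  seg 0: a=-1 b=-5609/2420 c=0 d=1063/7260
  seg 1: a=-4 b=1979/1210 c=3189/2420 d=-687/1210
  seg 2: a=0 b=113/1210 c=-1011/484 d=4337/4840
  seg 3: a=-1 b=137/55 c=1989/605 d=-1076/605
  seg 4: a=3 b=2257/605 c=-1239/605 d=413/1210
S(13/2) = -59457/38720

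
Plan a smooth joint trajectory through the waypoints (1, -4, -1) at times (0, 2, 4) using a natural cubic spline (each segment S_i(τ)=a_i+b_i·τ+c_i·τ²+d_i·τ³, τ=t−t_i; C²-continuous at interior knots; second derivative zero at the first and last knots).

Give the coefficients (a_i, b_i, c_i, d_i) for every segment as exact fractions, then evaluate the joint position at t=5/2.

Δ: Δ0=-5/2, Δ1=3/2
row 1: diag=8, rhs=24; c'=1/4, d'=3
back: M1=3
M: M0=0, M1=3, M2=0
seg 0: a=1, c=M0/2=0, d=(M1−M0)/(6·2)=1/4, b=Δ0−h0·(2M0+M1)/6=-7/2
seg 1: a=-4, c=M1/2=3/2, d=(M2−M1)/(6·2)=-1/4, b=Δ1−h1·(2M1+M2)/6=-1/2
t_q=5/2 → seg 1, τ=1/2; S=-4+-1/2·τ+3/2·τ²+-1/4·τ³=-125/32

  seg 0: a=1 b=-7/2 c=0 d=1/4
  seg 1: a=-4 b=-1/2 c=3/2 d=-1/4
S(5/2) = -125/32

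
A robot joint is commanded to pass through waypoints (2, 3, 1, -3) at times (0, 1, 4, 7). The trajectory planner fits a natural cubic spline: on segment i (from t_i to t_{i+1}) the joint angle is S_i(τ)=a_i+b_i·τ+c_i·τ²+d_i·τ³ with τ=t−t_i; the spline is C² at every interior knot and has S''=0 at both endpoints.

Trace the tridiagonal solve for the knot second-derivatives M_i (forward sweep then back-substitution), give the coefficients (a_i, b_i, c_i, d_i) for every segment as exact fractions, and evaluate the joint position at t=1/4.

Δ: Δ0=1, Δ1=-2/3, Δ2=-4/3
row 1: diag=8, rhs=-10; c'=3/8, d'=-5/4
row 2: denom=12−3·3/8=87/8; d'=(-4−3·-5/4)/(87/8)=-2/87
back: M2=-2/87
back: M1=-5/4−3/8·-2/87=-36/29
M: M0=0, M1=-36/29, M2=-2/87, M3=0
seg 0: a=2, c=M0/2=0, d=(M1−M0)/(6·1)=-6/29, b=Δ0−h0·(2M0+M1)/6=35/29
seg 1: a=3, c=M1/2=-18/29, d=(M2−M1)/(6·3)=53/783, b=Δ1−h1·(2M1+M2)/6=17/29
seg 2: a=1, c=M2/2=-1/87, d=(M3−M2)/(6·3)=1/783, b=Δ2−h2·(2M2+M3)/6=-38/29
t_q=1/4 → seg 0, τ=1/4; S=2+35/29·τ+0·τ²+-6/29·τ³=2133/928

  seg 0: a=2 b=35/29 c=0 d=-6/29
  seg 1: a=3 b=17/29 c=-18/29 d=53/783
  seg 2: a=1 b=-38/29 c=-1/87 d=1/783
S(1/4) = 2133/928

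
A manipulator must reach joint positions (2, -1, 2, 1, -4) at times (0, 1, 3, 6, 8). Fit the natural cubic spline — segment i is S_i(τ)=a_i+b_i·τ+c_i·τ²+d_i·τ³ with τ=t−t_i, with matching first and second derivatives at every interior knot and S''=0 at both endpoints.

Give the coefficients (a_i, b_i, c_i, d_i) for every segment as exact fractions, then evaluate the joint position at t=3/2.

Δ: Δ0=-3, Δ1=3/2, Δ2=-1/3, Δ3=-5/2
row 1: diag=6, rhs=27; c'=1/3, d'=9/2
row 2: denom=10−2·1/3=28/3; d'=(-11−2·9/2)/(28/3)=-15/7
row 3: denom=10−3·9/28=253/28; d'=(-13−3·-15/7)/(253/28)=-8/11
back: M3=-8/11
back: M2=-15/7−9/28·-8/11=-21/11
back: M1=9/2−1/3·-21/11=113/22
M: M0=0, M1=113/22, M2=-21/11, M3=-8/11, M4=0
seg 0: a=2, c=M0/2=0, d=(M1−M0)/(6·1)=113/132, b=Δ0−h0·(2M0+M1)/6=-509/132
seg 1: a=-1, c=M1/2=113/44, d=(M2−M1)/(6·2)=-155/264, b=Δ1−h1·(2M1+M2)/6=-85/66
seg 2: a=2, c=M2/2=-21/22, d=(M3−M2)/(6·3)=13/198, b=Δ2−h2·(2M2+M3)/6=64/33
seg 3: a=1, c=M3/2=-4/11, d=(M4−M3)/(6·2)=2/33, b=Δ3−h3·(2M3+M4)/6=-133/66
t_q=3/2 → seg 1, τ=1/2; S=-1+-85/66·τ+113/44·τ²+-155/264·τ³=-757/704

  seg 0: a=2 b=-509/132 c=0 d=113/132
  seg 1: a=-1 b=-85/66 c=113/44 d=-155/264
  seg 2: a=2 b=64/33 c=-21/22 d=13/198
  seg 3: a=1 b=-133/66 c=-4/11 d=2/33
S(3/2) = -757/704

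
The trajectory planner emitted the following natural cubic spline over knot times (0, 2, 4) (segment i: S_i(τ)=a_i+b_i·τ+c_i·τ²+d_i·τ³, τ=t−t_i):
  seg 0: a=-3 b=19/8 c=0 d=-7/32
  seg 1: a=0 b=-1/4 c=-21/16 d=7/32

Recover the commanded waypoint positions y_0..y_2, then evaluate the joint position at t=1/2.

y_0=-3 y_1=0 y_2=-4
S(1/2) = -471/256

y_0 = S_0(0) = a_0 = -3
y_1 = S_1(0) = a_1 = 0
y_2 = S_1(2) = -4
t_q=1/2 is in segment 0 (τ=1/2); S_0(τ)=-471/256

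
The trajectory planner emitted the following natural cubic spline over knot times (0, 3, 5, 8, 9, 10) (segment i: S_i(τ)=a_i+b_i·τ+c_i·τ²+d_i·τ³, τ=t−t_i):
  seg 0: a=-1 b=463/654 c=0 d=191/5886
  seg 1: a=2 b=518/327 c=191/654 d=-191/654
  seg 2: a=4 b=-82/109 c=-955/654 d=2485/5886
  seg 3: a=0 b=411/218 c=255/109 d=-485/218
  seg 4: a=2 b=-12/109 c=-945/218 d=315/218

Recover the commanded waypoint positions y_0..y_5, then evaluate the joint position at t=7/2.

y_0 = S_0(0) = a_0 = -1
y_1 = S_1(0) = a_1 = 2
y_2 = S_2(0) = a_2 = 4
y_3 = S_3(0) = a_3 = 0
y_4 = S_4(0) = a_4 = 2
y_5 = S_4(1) = -1
t_q=7/2 is in segment 1 (τ=1/2); S_1(τ)=4933/1744

y_0=-1 y_1=2 y_2=4 y_3=0 y_4=2 y_5=-1
S(7/2) = 4933/1744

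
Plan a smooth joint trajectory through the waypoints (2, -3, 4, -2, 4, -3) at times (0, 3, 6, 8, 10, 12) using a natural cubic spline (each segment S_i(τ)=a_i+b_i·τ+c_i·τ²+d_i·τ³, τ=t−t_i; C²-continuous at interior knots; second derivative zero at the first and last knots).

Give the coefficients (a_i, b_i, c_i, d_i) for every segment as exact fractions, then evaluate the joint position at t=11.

Δ: Δ0=-5/3, Δ1=7/3, Δ2=-3, Δ3=3, Δ4=-7/2
row 1: diag=12, rhs=24; c'=1/4, d'=2
row 2: denom=10−3·1/4=37/4; d'=(-32−3·2)/(37/4)=-152/37
row 3: denom=8−2·8/37=280/37; d'=(36−2·-152/37)/(280/37)=409/70
row 4: denom=8−2·37/140=523/70; d'=(-39−2·409/70)/(523/70)=-3548/523
back: M4=-3548/523
back: M3=409/70−37/140·-3548/523=7987/1046
back: M2=-152/37−8/37·7987/1046=-3012/523
back: M1=2−1/4·-3012/523=1799/523
M: M0=0, M1=1799/523, M2=-3012/523, M3=7987/1046, M4=-3548/523, M5=0
seg 0: a=2, c=M0/2=0, d=(M1−M0)/(6·3)=1799/9414, b=Δ0−h0·(2M0+M1)/6=-10627/3138
seg 1: a=-3, c=M1/2=1799/1046, d=(M2−M1)/(6·3)=-4811/9414, b=Δ1−h1·(2M1+M2)/6=2782/1569
seg 2: a=4, c=M2/2=-1506/523, d=(M3−M2)/(6·2)=14011/12552, b=Δ2−h2·(2M2+M3)/6=-5353/3138
seg 3: a=-2, c=M3/2=7987/2092, d=(M4−M3)/(6·2)=-15083/12552, b=Δ3−h3·(2M3+M4)/6=268/1569
seg 4: a=4, c=M4/2=-1774/523, d=(M5−M4)/(6·2)=887/1569, b=Δ4−h4·(2M4+M5)/6=3209/3138
t_q=11 → seg 4, τ=1; S=4+3209/3138·τ+-1774/523·τ²+887/1569·τ³=2297/1046

  seg 0: a=2 b=-10627/3138 c=0 d=1799/9414
  seg 1: a=-3 b=2782/1569 c=1799/1046 d=-4811/9414
  seg 2: a=4 b=-5353/3138 c=-1506/523 d=14011/12552
  seg 3: a=-2 b=268/1569 c=7987/2092 d=-15083/12552
  seg 4: a=4 b=3209/3138 c=-1774/523 d=887/1569
S(11) = 2297/1046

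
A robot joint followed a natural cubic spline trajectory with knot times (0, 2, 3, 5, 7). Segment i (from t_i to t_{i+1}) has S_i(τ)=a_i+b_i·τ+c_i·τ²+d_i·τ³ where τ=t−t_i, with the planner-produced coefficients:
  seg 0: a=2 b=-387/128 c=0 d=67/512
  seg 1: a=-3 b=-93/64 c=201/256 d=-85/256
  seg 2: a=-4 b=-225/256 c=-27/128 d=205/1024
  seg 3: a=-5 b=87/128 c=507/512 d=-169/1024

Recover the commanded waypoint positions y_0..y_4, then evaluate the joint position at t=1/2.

y_0 = S_0(0) = a_0 = 2
y_1 = S_1(0) = a_1 = -3
y_2 = S_2(0) = a_2 = -4
y_3 = S_3(0) = a_3 = -5
y_4 = S_3(2) = -1
t_q=1/2 is in segment 0 (τ=1/2); S_0(τ)=2067/4096

y_0=2 y_1=-3 y_2=-4 y_3=-5 y_4=-1
S(1/2) = 2067/4096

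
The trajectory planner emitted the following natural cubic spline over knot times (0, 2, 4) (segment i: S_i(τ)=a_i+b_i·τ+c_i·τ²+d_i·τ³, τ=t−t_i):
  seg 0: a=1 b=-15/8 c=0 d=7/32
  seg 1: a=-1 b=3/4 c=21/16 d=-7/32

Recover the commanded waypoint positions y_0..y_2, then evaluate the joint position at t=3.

y_0=1 y_1=-1 y_2=4
S(3) = 27/32

y_0 = S_0(0) = a_0 = 1
y_1 = S_1(0) = a_1 = -1
y_2 = S_1(2) = 4
t_q=3 is in segment 1 (τ=1); S_1(τ)=27/32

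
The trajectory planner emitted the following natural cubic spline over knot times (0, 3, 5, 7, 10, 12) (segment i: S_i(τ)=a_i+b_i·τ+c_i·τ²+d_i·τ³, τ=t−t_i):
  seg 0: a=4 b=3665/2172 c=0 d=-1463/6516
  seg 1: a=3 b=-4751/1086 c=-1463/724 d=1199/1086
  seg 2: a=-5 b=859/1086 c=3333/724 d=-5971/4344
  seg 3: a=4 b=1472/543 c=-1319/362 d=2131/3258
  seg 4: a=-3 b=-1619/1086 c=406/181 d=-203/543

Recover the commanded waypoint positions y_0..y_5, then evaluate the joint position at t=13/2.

y_0=4 y_1=3 y_2=-5 y_3=4 y_4=-3 y_5=0
S(13/2) = 22073/11584

y_0 = S_0(0) = a_0 = 4
y_1 = S_1(0) = a_1 = 3
y_2 = S_2(0) = a_2 = -5
y_3 = S_3(0) = a_3 = 4
y_4 = S_4(0) = a_4 = -3
y_5 = S_4(2) = 0
t_q=13/2 is in segment 2 (τ=3/2); S_2(τ)=22073/11584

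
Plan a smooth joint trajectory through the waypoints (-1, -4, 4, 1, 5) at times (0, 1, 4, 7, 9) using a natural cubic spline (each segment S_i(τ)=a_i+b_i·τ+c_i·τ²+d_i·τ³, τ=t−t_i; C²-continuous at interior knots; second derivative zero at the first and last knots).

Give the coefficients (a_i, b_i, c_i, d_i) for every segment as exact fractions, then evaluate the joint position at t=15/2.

  seg 0: a=-1 b=-1580/399 c=0 d=383/399
  seg 1: a=-4 b=-431/399 c=383/133 d=-1952/3591
  seg 2: a=4 b=607/399 c=-803/399 d=1403/3591
  seg 3: a=1 b=-2/399 c=200/133 d=-100/399
S(15/2) = 51/38

Δ: Δ0=-3, Δ1=8/3, Δ2=-1, Δ3=2
row 1: diag=8, rhs=34; c'=3/8, d'=17/4
row 2: denom=12−3·3/8=87/8; d'=(-22−3·17/4)/(87/8)=-278/87
row 3: denom=10−3·8/29=266/29; d'=(18−3·-278/87)/(266/29)=400/133
back: M3=400/133
back: M2=-278/87−8/29·400/133=-1606/399
back: M1=17/4−3/8·-1606/399=766/133
M: M0=0, M1=766/133, M2=-1606/399, M3=400/133, M4=0
seg 0: a=-1, c=M0/2=0, d=(M1−M0)/(6·1)=383/399, b=Δ0−h0·(2M0+M1)/6=-1580/399
seg 1: a=-4, c=M1/2=383/133, d=(M2−M1)/(6·3)=-1952/3591, b=Δ1−h1·(2M1+M2)/6=-431/399
seg 2: a=4, c=M2/2=-803/399, d=(M3−M2)/(6·3)=1403/3591, b=Δ2−h2·(2M2+M3)/6=607/399
seg 3: a=1, c=M3/2=200/133, d=(M4−M3)/(6·2)=-100/399, b=Δ3−h3·(2M3+M4)/6=-2/399
t_q=15/2 → seg 3, τ=1/2; S=1+-2/399·τ+200/133·τ²+-100/399·τ³=51/38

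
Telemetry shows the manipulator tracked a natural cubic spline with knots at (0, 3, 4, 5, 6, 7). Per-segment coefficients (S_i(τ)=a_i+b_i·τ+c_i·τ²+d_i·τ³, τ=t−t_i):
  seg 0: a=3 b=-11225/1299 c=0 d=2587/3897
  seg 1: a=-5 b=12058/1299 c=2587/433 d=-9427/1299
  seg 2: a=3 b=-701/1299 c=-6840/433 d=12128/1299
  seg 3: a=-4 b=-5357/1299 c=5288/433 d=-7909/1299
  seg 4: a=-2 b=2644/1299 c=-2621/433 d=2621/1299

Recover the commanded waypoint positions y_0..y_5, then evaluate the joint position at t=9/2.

y_0 = S_0(0) = a_0 = 3
y_1 = S_1(0) = a_1 = -5
y_2 = S_2(0) = a_2 = 3
y_3 = S_3(0) = a_3 = -4
y_4 = S_4(0) = a_4 = -2
y_5 = S_4(1) = -4
t_q=9/2 is in segment 2 (τ=1/2); S_2(τ)=-45/866

y_0=3 y_1=-5 y_2=3 y_3=-4 y_4=-2 y_5=-4
S(9/2) = -45/866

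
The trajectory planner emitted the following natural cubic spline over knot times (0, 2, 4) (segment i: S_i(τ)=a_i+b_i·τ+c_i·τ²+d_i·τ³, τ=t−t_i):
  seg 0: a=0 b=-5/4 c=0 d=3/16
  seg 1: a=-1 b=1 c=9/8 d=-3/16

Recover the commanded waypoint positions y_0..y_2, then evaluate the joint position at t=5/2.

y_0=0 y_1=-1 y_2=4
S(5/2) = -31/128

y_0 = S_0(0) = a_0 = 0
y_1 = S_1(0) = a_1 = -1
y_2 = S_1(2) = 4
t_q=5/2 is in segment 1 (τ=1/2); S_1(τ)=-31/128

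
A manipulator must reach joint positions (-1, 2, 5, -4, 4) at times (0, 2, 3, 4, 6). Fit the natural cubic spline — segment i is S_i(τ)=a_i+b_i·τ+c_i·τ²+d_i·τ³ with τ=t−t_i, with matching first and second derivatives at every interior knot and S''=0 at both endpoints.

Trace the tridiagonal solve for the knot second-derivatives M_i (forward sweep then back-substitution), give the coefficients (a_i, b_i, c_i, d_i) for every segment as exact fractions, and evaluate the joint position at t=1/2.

  seg 0: a=-1 b=-41/132 c=0 d=239/528
  seg 1: a=2 b=169/33 c=239/88 d=-1277/264
  seg 2: a=5 b=-95/24 c=-519/44 d=1783/264
  seg 3: a=-4 b=-481/66 c=745/88 d=-745/528
S(1/2) = -1547/1408

Δ: Δ0=3/2, Δ1=3, Δ2=-9, Δ3=4
row 1: diag=6, rhs=9; c'=1/6, d'=3/2
row 2: denom=4−1·1/6=23/6; d'=(-72−1·3/2)/(23/6)=-441/23
row 3: denom=6−1·6/23=132/23; d'=(78−1·-441/23)/(132/23)=745/44
back: M3=745/44
back: M2=-441/23−6/23·745/44=-519/22
back: M1=3/2−1/6·-519/22=239/44
M: M0=0, M1=239/44, M2=-519/22, M3=745/44, M4=0
seg 0: a=-1, c=M0/2=0, d=(M1−M0)/(6·2)=239/528, b=Δ0−h0·(2M0+M1)/6=-41/132
seg 1: a=2, c=M1/2=239/88, d=(M2−M1)/(6·1)=-1277/264, b=Δ1−h1·(2M1+M2)/6=169/33
seg 2: a=5, c=M2/2=-519/44, d=(M3−M2)/(6·1)=1783/264, b=Δ2−h2·(2M2+M3)/6=-95/24
seg 3: a=-4, c=M3/2=745/88, d=(M4−M3)/(6·2)=-745/528, b=Δ3−h3·(2M3+M4)/6=-481/66
t_q=1/2 → seg 0, τ=1/2; S=-1+-41/132·τ+0·τ²+239/528·τ³=-1547/1408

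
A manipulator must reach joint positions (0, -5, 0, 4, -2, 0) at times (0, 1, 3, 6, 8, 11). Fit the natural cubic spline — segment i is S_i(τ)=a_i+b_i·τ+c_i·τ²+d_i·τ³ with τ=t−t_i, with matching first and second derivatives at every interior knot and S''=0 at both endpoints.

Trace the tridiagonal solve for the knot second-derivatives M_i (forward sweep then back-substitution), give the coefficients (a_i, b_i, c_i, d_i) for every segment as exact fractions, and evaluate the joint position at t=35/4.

  seg 0: a=0 b=-30625/4836 c=0 d=6445/4836
  seg 1: a=-5 b=-5645/2418 c=6445/1612 d=-7645/9672
  seg 2: a=0 b=5045/1209 c=-300/403 d=-733/10881
  seg 3: a=4 b=-2554/1209 c=-1633/1209 d=731/1612
  seg 4: a=-2 b=-2507/1209 c=3313/2418 d=-3313/21762
S(35/4) = -146949/51584

Δ: Δ0=-5, Δ1=5/2, Δ2=4/3, Δ3=-3, Δ4=2/3
row 1: diag=6, rhs=45; c'=1/3, d'=15/2
row 2: denom=10−2·1/3=28/3; d'=(-7−2·15/2)/(28/3)=-33/14
row 3: denom=10−3·9/28=253/28; d'=(-26−3·-33/14)/(253/28)=-530/253
row 4: denom=10−2·56/253=2418/253; d'=(22−2·-530/253)/(2418/253)=3313/1209
back: M4=3313/1209
back: M3=-530/253−56/253·3313/1209=-3266/1209
back: M2=-33/14−9/28·-3266/1209=-600/403
back: M1=15/2−1/3·-600/403=6445/806
M: M0=0, M1=6445/806, M2=-600/403, M3=-3266/1209, M4=3313/1209, M5=0
seg 0: a=0, c=M0/2=0, d=(M1−M0)/(6·1)=6445/4836, b=Δ0−h0·(2M0+M1)/6=-30625/4836
seg 1: a=-5, c=M1/2=6445/1612, d=(M2−M1)/(6·2)=-7645/9672, b=Δ1−h1·(2M1+M2)/6=-5645/2418
seg 2: a=0, c=M2/2=-300/403, d=(M3−M2)/(6·3)=-733/10881, b=Δ2−h2·(2M2+M3)/6=5045/1209
seg 3: a=4, c=M3/2=-1633/1209, d=(M4−M3)/(6·2)=731/1612, b=Δ3−h3·(2M3+M4)/6=-2554/1209
seg 4: a=-2, c=M4/2=3313/2418, d=(M5−M4)/(6·3)=-3313/21762, b=Δ4−h4·(2M4+M5)/6=-2507/1209
t_q=35/4 → seg 4, τ=3/4; S=-2+-2507/1209·τ+3313/2418·τ²+-3313/21762·τ³=-146949/51584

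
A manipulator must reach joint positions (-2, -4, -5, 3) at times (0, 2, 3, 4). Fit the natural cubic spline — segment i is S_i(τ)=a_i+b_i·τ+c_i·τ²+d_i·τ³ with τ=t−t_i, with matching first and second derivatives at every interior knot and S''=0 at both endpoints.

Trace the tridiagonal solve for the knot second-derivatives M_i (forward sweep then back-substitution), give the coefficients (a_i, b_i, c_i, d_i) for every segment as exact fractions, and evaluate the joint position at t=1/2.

Δ: Δ0=-1, Δ1=-1, Δ2=8
row 1: diag=6, rhs=0; c'=1/6, d'=0
row 2: denom=4−1·1/6=23/6; d'=(54−1·0)/(23/6)=324/23
back: M2=324/23
back: M1=0−1/6·324/23=-54/23
M: M0=0, M1=-54/23, M2=324/23, M3=0
seg 0: a=-2, c=M0/2=0, d=(M1−M0)/(6·2)=-9/46, b=Δ0−h0·(2M0+M1)/6=-5/23
seg 1: a=-4, c=M1/2=-27/23, d=(M2−M1)/(6·1)=63/23, b=Δ1−h1·(2M1+M2)/6=-59/23
seg 2: a=-5, c=M2/2=162/23, d=(M3−M2)/(6·1)=-54/23, b=Δ2−h2·(2M2+M3)/6=76/23
t_q=1/2 → seg 0, τ=1/2; S=-2+-5/23·τ+0·τ²+-9/46·τ³=-785/368

  seg 0: a=-2 b=-5/23 c=0 d=-9/46
  seg 1: a=-4 b=-59/23 c=-27/23 d=63/23
  seg 2: a=-5 b=76/23 c=162/23 d=-54/23
S(1/2) = -785/368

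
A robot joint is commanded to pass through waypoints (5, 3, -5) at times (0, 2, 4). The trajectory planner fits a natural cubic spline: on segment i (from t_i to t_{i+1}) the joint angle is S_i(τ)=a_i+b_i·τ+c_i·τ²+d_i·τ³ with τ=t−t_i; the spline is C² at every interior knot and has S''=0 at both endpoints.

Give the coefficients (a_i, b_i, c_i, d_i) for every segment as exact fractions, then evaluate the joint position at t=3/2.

  seg 0: a=5 b=-1/4 c=0 d=-3/16
  seg 1: a=3 b=-5/2 c=-9/8 d=3/16
S(3/2) = 511/128

Δ: Δ0=-1, Δ1=-4
row 1: diag=8, rhs=-18; c'=1/4, d'=-9/4
back: M1=-9/4
M: M0=0, M1=-9/4, M2=0
seg 0: a=5, c=M0/2=0, d=(M1−M0)/(6·2)=-3/16, b=Δ0−h0·(2M0+M1)/6=-1/4
seg 1: a=3, c=M1/2=-9/8, d=(M2−M1)/(6·2)=3/16, b=Δ1−h1·(2M1+M2)/6=-5/2
t_q=3/2 → seg 0, τ=3/2; S=5+-1/4·τ+0·τ²+-3/16·τ³=511/128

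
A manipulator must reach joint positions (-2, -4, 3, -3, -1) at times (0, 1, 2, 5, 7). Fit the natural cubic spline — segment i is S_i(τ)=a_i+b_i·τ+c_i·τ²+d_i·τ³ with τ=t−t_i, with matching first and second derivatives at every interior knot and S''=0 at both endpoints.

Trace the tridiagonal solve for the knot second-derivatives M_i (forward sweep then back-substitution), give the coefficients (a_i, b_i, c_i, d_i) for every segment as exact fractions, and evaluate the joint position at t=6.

Δ: Δ0=-2, Δ1=7, Δ2=-2, Δ3=1
row 1: diag=4, rhs=54; c'=1/4, d'=27/2
row 2: denom=8−1·1/4=31/4; d'=(-54−1·27/2)/(31/4)=-270/31
row 3: denom=10−3·12/31=274/31; d'=(18−3·-270/31)/(274/31)=684/137
back: M3=684/137
back: M2=-270/31−12/31·684/137=-1458/137
back: M1=27/2−1/4·-1458/137=2214/137
M: M0=0, M1=2214/137, M2=-1458/137, M3=684/137, M4=0
seg 0: a=-2, c=M0/2=0, d=(M1−M0)/(6·1)=369/137, b=Δ0−h0·(2M0+M1)/6=-643/137
seg 1: a=-4, c=M1/2=1107/137, d=(M2−M1)/(6·1)=-612/137, b=Δ1−h1·(2M1+M2)/6=464/137
seg 2: a=3, c=M2/2=-729/137, d=(M3−M2)/(6·3)=119/137, b=Δ2−h2·(2M2+M3)/6=842/137
seg 3: a=-3, c=M3/2=342/137, d=(M4−M3)/(6·2)=-57/137, b=Δ3−h3·(2M3+M4)/6=-319/137
t_q=6 → seg 3, τ=1; S=-3+-319/137·τ+342/137·τ²+-57/137·τ³=-445/137

  seg 0: a=-2 b=-643/137 c=0 d=369/137
  seg 1: a=-4 b=464/137 c=1107/137 d=-612/137
  seg 2: a=3 b=842/137 c=-729/137 d=119/137
  seg 3: a=-3 b=-319/137 c=342/137 d=-57/137
S(6) = -445/137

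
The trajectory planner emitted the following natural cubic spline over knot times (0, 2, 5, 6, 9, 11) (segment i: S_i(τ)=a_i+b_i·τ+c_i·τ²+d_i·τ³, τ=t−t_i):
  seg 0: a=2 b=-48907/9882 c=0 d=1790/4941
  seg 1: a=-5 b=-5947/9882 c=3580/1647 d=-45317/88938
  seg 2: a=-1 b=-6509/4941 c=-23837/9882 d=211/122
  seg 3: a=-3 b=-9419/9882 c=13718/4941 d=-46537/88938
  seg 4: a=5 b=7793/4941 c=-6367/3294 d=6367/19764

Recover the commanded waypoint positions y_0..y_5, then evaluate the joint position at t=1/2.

y_0 = S_0(0) = a_0 = 2
y_1 = S_1(0) = a_1 = -5
y_2 = S_2(0) = a_2 = -1
y_3 = S_3(0) = a_3 = -3
y_4 = S_4(0) = a_4 = 5
y_5 = S_4(2) = 3
t_q=1/2 is in segment 0 (τ=1/2); S_0(τ)=-707/1647

y_0=2 y_1=-5 y_2=-1 y_3=-3 y_4=5 y_5=3
S(1/2) = -707/1647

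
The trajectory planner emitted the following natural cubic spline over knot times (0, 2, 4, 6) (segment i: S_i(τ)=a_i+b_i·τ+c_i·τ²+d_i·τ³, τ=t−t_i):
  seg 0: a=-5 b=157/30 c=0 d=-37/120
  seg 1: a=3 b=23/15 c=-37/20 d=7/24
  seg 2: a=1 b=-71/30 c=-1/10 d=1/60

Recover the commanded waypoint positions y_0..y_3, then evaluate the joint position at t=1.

y_0=-5 y_1=3 y_2=1 y_3=-4
S(1) = -3/40

y_0 = S_0(0) = a_0 = -5
y_1 = S_1(0) = a_1 = 3
y_2 = S_2(0) = a_2 = 1
y_3 = S_2(2) = -4
t_q=1 is in segment 0 (τ=1); S_0(τ)=-3/40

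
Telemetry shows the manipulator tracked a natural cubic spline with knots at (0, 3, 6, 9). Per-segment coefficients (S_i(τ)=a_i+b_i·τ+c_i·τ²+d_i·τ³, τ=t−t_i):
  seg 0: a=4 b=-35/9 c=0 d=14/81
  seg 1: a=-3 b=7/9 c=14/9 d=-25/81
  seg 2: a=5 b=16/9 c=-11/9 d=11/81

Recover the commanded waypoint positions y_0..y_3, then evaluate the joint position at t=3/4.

y_0 = S_0(0) = a_0 = 4
y_1 = S_1(0) = a_1 = -3
y_2 = S_2(0) = a_2 = 5
y_3 = S_2(3) = 3
t_q=3/4 is in segment 0 (τ=3/4); S_0(τ)=37/32

y_0=4 y_1=-3 y_2=5 y_3=3
S(3/4) = 37/32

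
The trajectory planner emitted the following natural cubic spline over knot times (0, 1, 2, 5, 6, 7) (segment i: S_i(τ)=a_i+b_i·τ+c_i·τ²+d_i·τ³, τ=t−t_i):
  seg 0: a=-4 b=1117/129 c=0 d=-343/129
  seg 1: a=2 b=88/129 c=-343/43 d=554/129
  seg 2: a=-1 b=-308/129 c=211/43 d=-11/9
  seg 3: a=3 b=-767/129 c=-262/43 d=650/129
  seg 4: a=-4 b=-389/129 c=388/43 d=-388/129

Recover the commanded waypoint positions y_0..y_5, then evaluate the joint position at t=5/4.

y_0=-4 y_1=2 y_2=-1 y_3=3 y_4=-4 y_5=-1
S(5/4) = 2393/1376

y_0 = S_0(0) = a_0 = -4
y_1 = S_1(0) = a_1 = 2
y_2 = S_2(0) = a_2 = -1
y_3 = S_3(0) = a_3 = 3
y_4 = S_4(0) = a_4 = -4
y_5 = S_4(1) = -1
t_q=5/4 is in segment 1 (τ=1/4); S_1(τ)=2393/1376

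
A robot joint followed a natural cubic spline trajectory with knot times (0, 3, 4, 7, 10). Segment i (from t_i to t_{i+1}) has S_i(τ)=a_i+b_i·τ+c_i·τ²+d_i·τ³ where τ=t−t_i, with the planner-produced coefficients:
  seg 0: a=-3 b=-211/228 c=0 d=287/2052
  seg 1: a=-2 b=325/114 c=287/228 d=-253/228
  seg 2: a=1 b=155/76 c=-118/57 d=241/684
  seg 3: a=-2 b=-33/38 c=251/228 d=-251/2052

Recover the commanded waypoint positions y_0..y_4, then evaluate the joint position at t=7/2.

y_0=-3 y_1=-2 y_2=1 y_3=-2 y_4=2
S(7/2) = -727/1824

y_0 = S_0(0) = a_0 = -3
y_1 = S_1(0) = a_1 = -2
y_2 = S_2(0) = a_2 = 1
y_3 = S_3(0) = a_3 = -2
y_4 = S_3(3) = 2
t_q=7/2 is in segment 1 (τ=1/2); S_1(τ)=-727/1824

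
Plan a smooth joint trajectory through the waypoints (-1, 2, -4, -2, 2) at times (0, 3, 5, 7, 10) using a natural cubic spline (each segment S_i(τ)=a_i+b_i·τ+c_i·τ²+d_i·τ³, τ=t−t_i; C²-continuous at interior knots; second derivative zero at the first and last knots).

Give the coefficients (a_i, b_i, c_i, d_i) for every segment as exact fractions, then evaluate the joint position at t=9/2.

  seg 0: a=-1 b=467/180 c=0 d=-287/1620
  seg 1: a=2 b=-197/90 c=-287/180 d=107/180
  seg 2: a=-4 b=-43/30 c=71/36 d=-17/45
  seg 3: a=-2 b=173/90 c=-53/180 d=53/1620
S(9/2) = -275/96

Δ: Δ0=1, Δ1=-3, Δ2=1, Δ3=4/3
row 1: diag=10, rhs=-24; c'=1/5, d'=-12/5
row 2: denom=8−2·1/5=38/5; d'=(24−2·-12/5)/(38/5)=72/19
row 3: denom=10−2·5/19=180/19; d'=(2−2·72/19)/(180/19)=-53/90
back: M3=-53/90
back: M2=72/19−5/19·-53/90=71/18
back: M1=-12/5−1/5·71/18=-287/90
M: M0=0, M1=-287/90, M2=71/18, M3=-53/90, M4=0
seg 0: a=-1, c=M0/2=0, d=(M1−M0)/(6·3)=-287/1620, b=Δ0−h0·(2M0+M1)/6=467/180
seg 1: a=2, c=M1/2=-287/180, d=(M2−M1)/(6·2)=107/180, b=Δ1−h1·(2M1+M2)/6=-197/90
seg 2: a=-4, c=M2/2=71/36, d=(M3−M2)/(6·2)=-17/45, b=Δ2−h2·(2M2+M3)/6=-43/30
seg 3: a=-2, c=M3/2=-53/180, d=(M4−M3)/(6·3)=53/1620, b=Δ3−h3·(2M3+M4)/6=173/90
t_q=9/2 → seg 1, τ=3/2; S=2+-197/90·τ+-287/180·τ²+107/180·τ³=-275/96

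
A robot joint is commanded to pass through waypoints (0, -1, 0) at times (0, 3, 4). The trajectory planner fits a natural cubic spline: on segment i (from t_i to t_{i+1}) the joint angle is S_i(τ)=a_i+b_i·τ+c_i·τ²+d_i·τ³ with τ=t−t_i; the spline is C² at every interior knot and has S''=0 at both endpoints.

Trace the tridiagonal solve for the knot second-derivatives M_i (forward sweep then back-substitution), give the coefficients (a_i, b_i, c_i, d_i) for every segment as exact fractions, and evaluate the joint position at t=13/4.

Δ: Δ0=-1/3, Δ1=1
row 1: diag=8, rhs=8; c'=1/8, d'=1
back: M1=1
M: M0=0, M1=1, M2=0
seg 0: a=0, c=M0/2=0, d=(M1−M0)/(6·3)=1/18, b=Δ0−h0·(2M0+M1)/6=-5/6
seg 1: a=-1, c=M1/2=1/2, d=(M2−M1)/(6·1)=-1/6, b=Δ1−h1·(2M1+M2)/6=2/3
t_q=13/4 → seg 1, τ=1/4; S=-1+2/3·τ+1/2·τ²+-1/6·τ³=-103/128

  seg 0: a=0 b=-5/6 c=0 d=1/18
  seg 1: a=-1 b=2/3 c=1/2 d=-1/6
S(13/4) = -103/128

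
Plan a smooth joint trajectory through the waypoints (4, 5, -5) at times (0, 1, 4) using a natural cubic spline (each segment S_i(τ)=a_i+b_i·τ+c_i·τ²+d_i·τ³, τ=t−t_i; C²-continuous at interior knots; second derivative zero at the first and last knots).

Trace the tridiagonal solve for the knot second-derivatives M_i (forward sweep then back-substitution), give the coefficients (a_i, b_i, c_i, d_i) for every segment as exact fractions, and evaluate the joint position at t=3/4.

Δ: Δ0=1, Δ1=-10/3
row 1: diag=8, rhs=-26; c'=3/8, d'=-13/4
back: M1=-13/4
M: M0=0, M1=-13/4, M2=0
seg 0: a=4, c=M0/2=0, d=(M1−M0)/(6·1)=-13/24, b=Δ0−h0·(2M0+M1)/6=37/24
seg 1: a=5, c=M1/2=-13/8, d=(M2−M1)/(6·3)=13/72, b=Δ1−h1·(2M1+M2)/6=-1/12
t_q=3/4 → seg 0, τ=3/4; S=4+37/24·τ+0·τ²+-13/24·τ³=2523/512

  seg 0: a=4 b=37/24 c=0 d=-13/24
  seg 1: a=5 b=-1/12 c=-13/8 d=13/72
S(3/4) = 2523/512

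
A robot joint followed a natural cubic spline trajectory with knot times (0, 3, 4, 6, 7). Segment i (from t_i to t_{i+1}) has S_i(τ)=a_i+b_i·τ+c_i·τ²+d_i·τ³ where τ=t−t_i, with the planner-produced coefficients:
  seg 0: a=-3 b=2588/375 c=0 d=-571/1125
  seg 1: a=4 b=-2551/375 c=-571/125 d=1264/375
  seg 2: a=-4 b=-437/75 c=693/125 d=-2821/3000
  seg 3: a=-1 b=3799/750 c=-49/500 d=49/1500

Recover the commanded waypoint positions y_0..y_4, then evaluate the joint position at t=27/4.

y_0=-3 y_1=4 y_2=-4 y_3=-1 y_4=4
S(27/4) = 17649/6400

y_0 = S_0(0) = a_0 = -3
y_1 = S_1(0) = a_1 = 4
y_2 = S_2(0) = a_2 = -4
y_3 = S_3(0) = a_3 = -1
y_4 = S_3(1) = 4
t_q=27/4 is in segment 3 (τ=3/4); S_3(τ)=17649/6400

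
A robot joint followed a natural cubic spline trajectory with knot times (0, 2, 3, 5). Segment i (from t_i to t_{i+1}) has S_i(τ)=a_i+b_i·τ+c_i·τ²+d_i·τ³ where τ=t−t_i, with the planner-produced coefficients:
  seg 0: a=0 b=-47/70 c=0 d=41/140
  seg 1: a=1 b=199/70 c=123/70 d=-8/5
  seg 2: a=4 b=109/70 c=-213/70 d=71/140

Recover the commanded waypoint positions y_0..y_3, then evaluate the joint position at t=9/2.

y_0 = S_0(0) = a_0 = 0
y_1 = S_1(0) = a_1 = 1
y_2 = S_2(0) = a_2 = 4
y_3 = S_2(2) = -1
t_q=9/2 is in segment 2 (τ=3/2); S_2(τ)=269/224

y_0=0 y_1=1 y_2=4 y_3=-1
S(9/2) = 269/224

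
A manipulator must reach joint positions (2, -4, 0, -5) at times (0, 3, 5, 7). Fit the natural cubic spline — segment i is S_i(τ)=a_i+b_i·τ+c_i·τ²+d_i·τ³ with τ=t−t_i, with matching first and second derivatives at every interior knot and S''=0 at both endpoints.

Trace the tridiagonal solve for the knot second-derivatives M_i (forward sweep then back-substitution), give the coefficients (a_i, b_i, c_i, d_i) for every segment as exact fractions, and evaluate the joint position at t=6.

Δ: Δ0=-2, Δ1=2, Δ2=-5/2
row 1: diag=10, rhs=24; c'=1/5, d'=12/5
row 2: denom=8−2·1/5=38/5; d'=(-27−2·12/5)/(38/5)=-159/38
back: M2=-159/38
back: M1=12/5−1/5·-159/38=123/38
M: M0=0, M1=123/38, M2=-159/38, M3=0
seg 0: a=2, c=M0/2=0, d=(M1−M0)/(6·3)=41/228, b=Δ0−h0·(2M0+M1)/6=-275/76
seg 1: a=-4, c=M1/2=123/76, d=(M2−M1)/(6·2)=-47/76, b=Δ1−h1·(2M1+M2)/6=47/38
seg 2: a=0, c=M2/2=-159/76, d=(M3−M2)/(6·2)=53/152, b=Δ2−h2·(2M2+M3)/6=11/38
t_q=6 → seg 2, τ=1; S=0+11/38·τ+-159/76·τ²+53/152·τ³=-221/152

  seg 0: a=2 b=-275/76 c=0 d=41/228
  seg 1: a=-4 b=47/38 c=123/76 d=-47/76
  seg 2: a=0 b=11/38 c=-159/76 d=53/152
S(6) = -221/152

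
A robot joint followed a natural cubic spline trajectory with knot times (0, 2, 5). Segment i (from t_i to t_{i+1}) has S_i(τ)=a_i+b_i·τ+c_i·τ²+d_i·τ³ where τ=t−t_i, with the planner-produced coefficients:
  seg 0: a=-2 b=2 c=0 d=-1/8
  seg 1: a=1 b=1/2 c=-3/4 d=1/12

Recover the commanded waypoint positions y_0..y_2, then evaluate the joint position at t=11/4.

y_0=-2 y_1=1 y_2=-2
S(11/4) = 253/256

y_0 = S_0(0) = a_0 = -2
y_1 = S_1(0) = a_1 = 1
y_2 = S_1(3) = -2
t_q=11/4 is in segment 1 (τ=3/4); S_1(τ)=253/256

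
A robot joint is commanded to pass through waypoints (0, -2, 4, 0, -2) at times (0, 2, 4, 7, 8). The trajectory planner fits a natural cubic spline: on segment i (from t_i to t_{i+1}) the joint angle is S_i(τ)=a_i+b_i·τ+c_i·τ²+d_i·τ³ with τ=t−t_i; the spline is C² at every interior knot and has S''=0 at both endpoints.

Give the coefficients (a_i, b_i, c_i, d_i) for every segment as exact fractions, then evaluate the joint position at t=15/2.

Δ: Δ0=-1, Δ1=3, Δ2=-4/3, Δ3=-2
row 1: diag=8, rhs=24; c'=1/4, d'=3
row 2: denom=10−2·1/4=19/2; d'=(-26−2·3)/(19/2)=-64/19
row 3: denom=8−3·6/19=134/19; d'=(-4−3·-64/19)/(134/19)=58/67
back: M3=58/67
back: M2=-64/19−6/19·58/67=-244/67
back: M1=3−1/4·-244/67=262/67
M: M0=0, M1=262/67, M2=-244/67, M3=58/67, M4=0
seg 0: a=0, c=M0/2=0, d=(M1−M0)/(6·2)=131/402, b=Δ0−h0·(2M0+M1)/6=-463/201
seg 1: a=-2, c=M1/2=131/67, d=(M2−M1)/(6·2)=-253/402, b=Δ1−h1·(2M1+M2)/6=323/201
seg 2: a=4, c=M2/2=-122/67, d=(M3−M2)/(6·3)=151/603, b=Δ2−h2·(2M2+M3)/6=377/201
seg 3: a=0, c=M3/2=29/67, d=(M4−M3)/(6·1)=-29/201, b=Δ3−h3·(2M3+M4)/6=-460/201
t_q=15/2 → seg 3, τ=1/2; S=0+-460/201·τ+29/67·τ²+-29/201·τ³=-565/536

  seg 0: a=0 b=-463/201 c=0 d=131/402
  seg 1: a=-2 b=323/201 c=131/67 d=-253/402
  seg 2: a=4 b=377/201 c=-122/67 d=151/603
  seg 3: a=0 b=-460/201 c=29/67 d=-29/201
S(15/2) = -565/536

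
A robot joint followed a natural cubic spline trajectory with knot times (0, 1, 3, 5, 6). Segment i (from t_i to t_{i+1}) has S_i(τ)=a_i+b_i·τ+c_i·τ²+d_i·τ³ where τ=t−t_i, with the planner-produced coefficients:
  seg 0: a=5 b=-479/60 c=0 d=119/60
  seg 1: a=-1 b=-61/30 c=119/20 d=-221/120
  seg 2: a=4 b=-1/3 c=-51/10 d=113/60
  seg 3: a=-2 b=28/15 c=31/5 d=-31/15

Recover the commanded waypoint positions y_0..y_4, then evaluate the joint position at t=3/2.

y_0=5 y_1=-1 y_2=4 y_3=-2 y_4=4
S(3/2) = -243/320

y_0 = S_0(0) = a_0 = 5
y_1 = S_1(0) = a_1 = -1
y_2 = S_2(0) = a_2 = 4
y_3 = S_3(0) = a_3 = -2
y_4 = S_3(1) = 4
t_q=3/2 is in segment 1 (τ=1/2); S_1(τ)=-243/320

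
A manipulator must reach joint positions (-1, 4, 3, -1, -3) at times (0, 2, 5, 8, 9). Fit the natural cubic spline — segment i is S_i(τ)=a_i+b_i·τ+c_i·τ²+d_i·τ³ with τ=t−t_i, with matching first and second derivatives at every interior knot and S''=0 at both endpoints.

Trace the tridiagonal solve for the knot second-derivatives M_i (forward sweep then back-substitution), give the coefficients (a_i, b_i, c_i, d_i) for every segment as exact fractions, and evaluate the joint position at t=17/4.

Δ: Δ0=5/2, Δ1=-1/3, Δ2=-4/3, Δ3=-2
row 1: diag=10, rhs=-17; c'=3/10, d'=-17/10
row 2: denom=12−3·3/10=111/10; d'=(-6−3·-17/10)/(111/10)=-3/37
row 3: denom=8−3·10/37=266/37; d'=(-4−3·-3/37)/(266/37)=-139/266
back: M3=-139/266
back: M2=-3/37−10/37·-139/266=8/133
back: M1=-17/10−3/10·8/133=-457/266
M: M0=0, M1=-457/266, M2=8/133, M3=-139/266, M4=0
seg 0: a=-1, c=M0/2=0, d=(M1−M0)/(6·2)=-457/3192, b=Δ0−h0·(2M0+M1)/6=1226/399
seg 1: a=4, c=M1/2=-457/532, d=(M2−M1)/(6·3)=473/4788, b=Δ1−h1·(2M1+M2)/6=1081/798
seg 2: a=3, c=M2/2=4/133, d=(M3−M2)/(6·3)=-155/4788, b=Δ2−h2·(2M2+M3)/6=-1807/1596
seg 3: a=-1, c=M3/2=-139/532, d=(M4−M3)/(6·1)=139/1596, b=Δ3−h3·(2M3+M4)/6=-1457/798
t_q=17/4 → seg 1, τ=9/4; S=4+1081/798·τ+-457/532·τ²+473/4788·τ³=130213/34048

  seg 0: a=-1 b=1226/399 c=0 d=-457/3192
  seg 1: a=4 b=1081/798 c=-457/532 d=473/4788
  seg 2: a=3 b=-1807/1596 c=4/133 d=-155/4788
  seg 3: a=-1 b=-1457/798 c=-139/532 d=139/1596
S(17/4) = 130213/34048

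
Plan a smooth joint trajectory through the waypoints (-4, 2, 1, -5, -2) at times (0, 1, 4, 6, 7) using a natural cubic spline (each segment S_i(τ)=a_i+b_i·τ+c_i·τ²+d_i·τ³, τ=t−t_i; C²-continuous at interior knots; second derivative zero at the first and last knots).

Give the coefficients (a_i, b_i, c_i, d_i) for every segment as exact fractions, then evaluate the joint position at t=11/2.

Δ: Δ0=6, Δ1=-1/3, Δ2=-3, Δ3=3
row 1: diag=8, rhs=-38; c'=3/8, d'=-19/4
row 2: denom=10−3·3/8=71/8; d'=(-16−3·-19/4)/(71/8)=-14/71
row 3: denom=6−2·16/71=394/71; d'=(36−2·-14/71)/(394/71)=1292/197
back: M3=1292/197
back: M2=-14/71−16/71·1292/197=-330/197
back: M1=-19/4−3/8·-330/197=-812/197
M: M0=0, M1=-812/197, M2=-330/197, M3=1292/197, M4=0
seg 0: a=-4, c=M0/2=0, d=(M1−M0)/(6·1)=-406/591, b=Δ0−h0·(2M0+M1)/6=3952/591
seg 1: a=2, c=M1/2=-406/197, d=(M2−M1)/(6·3)=241/1773, b=Δ1−h1·(2M1+M2)/6=2734/591
seg 2: a=1, c=M2/2=-165/197, d=(M3−M2)/(6·2)=811/1182, b=Δ2−h2·(2M2+M3)/6=-2405/591
seg 3: a=-5, c=M3/2=646/197, d=(M4−M3)/(6·1)=-646/591, b=Δ3−h3·(2M3+M4)/6=481/591
t_q=11/2 → seg 2, τ=3/2; S=1+-2405/591·τ+-165/197·τ²+811/1182·τ³=-14729/3152

  seg 0: a=-4 b=3952/591 c=0 d=-406/591
  seg 1: a=2 b=2734/591 c=-406/197 d=241/1773
  seg 2: a=1 b=-2405/591 c=-165/197 d=811/1182
  seg 3: a=-5 b=481/591 c=646/197 d=-646/591
S(11/2) = -14729/3152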